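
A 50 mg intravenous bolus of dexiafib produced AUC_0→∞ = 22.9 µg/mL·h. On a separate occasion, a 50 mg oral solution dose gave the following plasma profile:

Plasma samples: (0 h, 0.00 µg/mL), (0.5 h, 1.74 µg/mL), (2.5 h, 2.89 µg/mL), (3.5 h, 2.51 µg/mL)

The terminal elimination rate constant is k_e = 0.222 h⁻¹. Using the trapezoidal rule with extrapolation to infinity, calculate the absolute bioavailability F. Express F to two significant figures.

F = 0.83

Trapezoidal AUC_0→3.5 (oral solution):
  [0→0.5]: (0.00+1.74)/2 × 0.5 = 0.435
  [0.5→2.5]: (1.74+2.89)/2 × 2 = 4.63
  [2.5→3.5]: (2.89+2.51)/2 × 1 = 2.7
  Sum = 7.765 µg/mL·h
Tail: C_last/k_e = 2.51/0.222 = 11.306
AUC_0→∞ (oral solution) = 7.765 + 11.306 = 19.071 µg/mL·h
F = (AUC_ev/D_ev)/(AUC_iv/D_iv) = (19.071/50)/(22.9/50) = 0.38142/0.458 = 0.8328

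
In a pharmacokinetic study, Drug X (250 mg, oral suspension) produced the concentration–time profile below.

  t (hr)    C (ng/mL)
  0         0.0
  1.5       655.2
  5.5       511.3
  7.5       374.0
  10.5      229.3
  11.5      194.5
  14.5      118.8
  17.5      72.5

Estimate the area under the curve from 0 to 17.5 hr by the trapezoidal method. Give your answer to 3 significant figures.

AUC = 5580 ng/mL·hr

Trapezoidal AUC_0→17.5:
  [0→1.5]: (0.0+655.2)/2 × 1.5 = 491.4
  [1.5→5.5]: (655.2+511.3)/2 × 4 = 2333.0
  [5.5→7.5]: (511.3+374.0)/2 × 2 = 885.3
  [7.5→10.5]: (374.0+229.3)/2 × 3 = 904.95
  [10.5→11.5]: (229.3+194.5)/2 × 1 = 211.9
  [11.5→14.5]: (194.5+118.8)/2 × 3 = 469.95
  [14.5→17.5]: (118.8+72.5)/2 × 3 = 286.95
  Sum = 5583.45 ng/mL·hr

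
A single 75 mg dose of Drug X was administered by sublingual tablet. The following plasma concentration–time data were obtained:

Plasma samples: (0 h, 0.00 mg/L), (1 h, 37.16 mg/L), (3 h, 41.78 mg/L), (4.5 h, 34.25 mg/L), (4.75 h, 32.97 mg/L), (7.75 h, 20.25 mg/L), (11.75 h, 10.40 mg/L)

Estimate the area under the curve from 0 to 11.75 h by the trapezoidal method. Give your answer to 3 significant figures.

AUC = 304 mg/L·h

Trapezoidal AUC_0→11.75:
  [0→1]: (0.00+37.16)/2 × 1 = 18.58
  [1→3]: (37.16+41.78)/2 × 2 = 78.94
  [3→4.5]: (41.78+34.25)/2 × 1.5 = 57.0225
  [4.5→4.75]: (34.25+32.97)/2 × 0.25 = 8.4025
  [4.75→7.75]: (32.97+20.25)/2 × 3 = 79.83
  [7.75→11.75]: (20.25+10.40)/2 × 4 = 61.3
  Sum = 304.075 mg/L·h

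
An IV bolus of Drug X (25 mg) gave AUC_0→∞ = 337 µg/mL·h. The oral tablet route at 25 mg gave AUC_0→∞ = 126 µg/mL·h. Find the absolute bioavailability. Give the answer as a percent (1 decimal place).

F = (AUC_ev / D_ev) / (AUC_iv / D_iv)
  = (126/25) / (337/25)
  = 5.04 / 13.48 = 0.3739
  = 37.39%

F = 37.4%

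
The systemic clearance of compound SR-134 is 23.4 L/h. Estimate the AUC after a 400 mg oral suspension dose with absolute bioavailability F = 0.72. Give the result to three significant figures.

AUC_0→∞ = F × Dose / CL
        = 0.72 × 400 / 23.4 = 12.3077 mg/L·h

AUC = 12.3 mg/L·h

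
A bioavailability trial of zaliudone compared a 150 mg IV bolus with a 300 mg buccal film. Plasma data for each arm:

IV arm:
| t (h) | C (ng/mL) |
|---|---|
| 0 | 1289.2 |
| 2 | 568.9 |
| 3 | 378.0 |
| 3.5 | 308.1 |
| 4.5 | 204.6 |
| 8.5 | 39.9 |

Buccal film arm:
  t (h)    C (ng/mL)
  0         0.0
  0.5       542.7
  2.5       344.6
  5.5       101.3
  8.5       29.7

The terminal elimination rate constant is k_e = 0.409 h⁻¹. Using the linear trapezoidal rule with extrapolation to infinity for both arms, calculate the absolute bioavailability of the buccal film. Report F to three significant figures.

Trapezoidal AUC_0→8.5 (IV):
  [0→2]: (1289.2+568.9)/2 × 2 = 1858.1
  [2→3]: (568.9+378.0)/2 × 1 = 473.45
  [3→3.5]: (378.0+308.1)/2 × 0.5 = 171.525
  [3.5→4.5]: (308.1+204.6)/2 × 1 = 256.35
  [4.5→8.5]: (204.6+39.9)/2 × 4 = 489.0
  Sum = 3248.425 ng/mL·h
IV tail: 39.9/0.409 = 97.555; AUC_iv,0→∞ = 3248.425 + 97.555 = 3345.98 ng/mL·h
Trapezoidal AUC_0→8.5 (buccal film):
  [0→0.5]: (0.0+542.7)/2 × 0.5 = 135.675
  [0.5→2.5]: (542.7+344.6)/2 × 2 = 887.3
  [2.5→5.5]: (344.6+101.3)/2 × 3 = 668.85
  [5.5→8.5]: (101.3+29.7)/2 × 3 = 196.5
  Sum = 1888.325 ng/mL·h
buccal film tail: 29.7/0.409 = 72.616; AUC_ev,0→∞ = 1888.325 + 72.616 = 1960.941 ng/mL·h
F = (AUC_ev/D_ev)/(AUC_iv/D_iv) = (1960.941/300)/(3345.98/150) = 6.53647/22.3065 = 0.2930

F = 0.293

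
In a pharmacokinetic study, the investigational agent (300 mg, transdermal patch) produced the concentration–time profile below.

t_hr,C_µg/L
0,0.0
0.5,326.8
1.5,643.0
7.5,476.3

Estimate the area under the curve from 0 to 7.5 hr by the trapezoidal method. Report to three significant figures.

Trapezoidal AUC_0→7.5:
  [0→0.5]: (0.0+326.8)/2 × 0.5 = 81.7
  [0.5→1.5]: (326.8+643.0)/2 × 1 = 484.9
  [1.5→7.5]: (643.0+476.3)/2 × 6 = 3357.9
  Sum = 3924.5 µg/L·hr

AUC = 3920 µg/L·hr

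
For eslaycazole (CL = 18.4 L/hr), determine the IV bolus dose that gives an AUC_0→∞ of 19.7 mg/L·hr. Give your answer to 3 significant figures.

Dose = 362 mg

Dose_iv = CL × AUC_0→∞
     = 18.4 × 19.7 = 362.48 mg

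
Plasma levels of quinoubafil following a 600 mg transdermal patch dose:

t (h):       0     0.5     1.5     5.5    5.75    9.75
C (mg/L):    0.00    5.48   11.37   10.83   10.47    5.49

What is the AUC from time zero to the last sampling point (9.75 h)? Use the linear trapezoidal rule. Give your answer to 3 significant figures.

AUC = 88.8 mg/L·h

Trapezoidal AUC_0→9.75:
  [0→0.5]: (0.00+5.48)/2 × 0.5 = 1.37
  [0.5→1.5]: (5.48+11.37)/2 × 1 = 8.425
  [1.5→5.5]: (11.37+10.83)/2 × 4 = 44.4
  [5.5→5.75]: (10.83+10.47)/2 × 0.25 = 2.6625
  [5.75→9.75]: (10.47+5.49)/2 × 4 = 31.92
  Sum = 88.7775 mg/L·h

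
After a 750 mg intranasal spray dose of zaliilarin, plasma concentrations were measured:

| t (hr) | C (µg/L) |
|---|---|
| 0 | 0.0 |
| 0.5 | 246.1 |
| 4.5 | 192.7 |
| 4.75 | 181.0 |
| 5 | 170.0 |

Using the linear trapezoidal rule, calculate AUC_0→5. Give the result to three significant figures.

Trapezoidal AUC_0→5:
  [0→0.5]: (0.0+246.1)/2 × 0.5 = 61.525
  [0.5→4.5]: (246.1+192.7)/2 × 4 = 877.6
  [4.5→4.75]: (192.7+181.0)/2 × 0.25 = 46.7125
  [4.75→5]: (181.0+170.0)/2 × 0.25 = 43.875
  Sum = 1029.7125 µg/L·hr

AUC = 1030 µg/L·hr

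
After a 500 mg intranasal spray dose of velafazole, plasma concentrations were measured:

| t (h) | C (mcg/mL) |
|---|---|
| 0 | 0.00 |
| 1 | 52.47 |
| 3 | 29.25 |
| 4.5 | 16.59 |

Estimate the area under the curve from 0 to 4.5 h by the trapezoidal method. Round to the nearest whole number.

AUC = 142 mcg/mL·h

Trapezoidal AUC_0→4.5:
  [0→1]: (0.00+52.47)/2 × 1 = 26.235
  [1→3]: (52.47+29.25)/2 × 2 = 81.72
  [3→4.5]: (29.25+16.59)/2 × 1.5 = 34.38
  Sum = 142.335 mcg/mL·h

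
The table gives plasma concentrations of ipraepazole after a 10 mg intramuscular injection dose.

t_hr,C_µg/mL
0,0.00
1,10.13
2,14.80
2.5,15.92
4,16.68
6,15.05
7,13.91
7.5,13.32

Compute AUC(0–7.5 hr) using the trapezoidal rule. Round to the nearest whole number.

Trapezoidal AUC_0→7.5:
  [0→1]: (0.00+10.13)/2 × 1 = 5.065
  [1→2]: (10.13+14.80)/2 × 1 = 12.465
  [2→2.5]: (14.80+15.92)/2 × 0.5 = 7.68
  [2.5→4]: (15.92+16.68)/2 × 1.5 = 24.45
  [4→6]: (16.68+15.05)/2 × 2 = 31.73
  [6→7]: (15.05+13.91)/2 × 1 = 14.48
  [7→7.5]: (13.91+13.32)/2 × 0.5 = 6.8075
  Sum = 102.6775 µg/mL·hr

AUC = 103 µg/mL·hr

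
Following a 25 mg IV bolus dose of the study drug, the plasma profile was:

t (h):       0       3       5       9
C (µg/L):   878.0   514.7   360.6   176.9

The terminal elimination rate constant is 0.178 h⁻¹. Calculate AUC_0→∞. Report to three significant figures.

Trapezoidal AUC_0→9:
  [0→3]: (878.0+514.7)/2 × 3 = 2089.05
  [3→5]: (514.7+360.6)/2 × 2 = 875.3
  [5→9]: (360.6+176.9)/2 × 4 = 1075.0
  Sum = 4039.35 µg/L·h
Extrapolated tail: C_last / k_e = 176.9 / 0.178 = 993.820
AUC_0→∞ = 4039.35 + 993.820 = 5033.17 µg/L·h

AUC = 5030 µg/L·h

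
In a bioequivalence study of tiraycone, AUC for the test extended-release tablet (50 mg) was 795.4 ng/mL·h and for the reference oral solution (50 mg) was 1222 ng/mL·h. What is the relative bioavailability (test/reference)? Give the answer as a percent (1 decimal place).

F_rel = (AUC_test/D_test) / (AUC_ref/D_ref)
      = (795.4/50) / (1222/50)
      = 15.908 / 24.44 = 0.6509 = 65.09%

F_rel = 65.1%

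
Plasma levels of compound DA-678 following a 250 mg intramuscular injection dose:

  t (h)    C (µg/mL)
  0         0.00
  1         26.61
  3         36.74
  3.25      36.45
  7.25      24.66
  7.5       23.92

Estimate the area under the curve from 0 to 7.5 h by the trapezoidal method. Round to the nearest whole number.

Trapezoidal AUC_0→7.5:
  [0→1]: (0.00+26.61)/2 × 1 = 13.305
  [1→3]: (26.61+36.74)/2 × 2 = 63.35
  [3→3.25]: (36.74+36.45)/2 × 0.25 = 9.14875
  [3.25→7.25]: (36.45+24.66)/2 × 4 = 122.22
  [7.25→7.5]: (24.66+23.92)/2 × 0.25 = 6.0725
  Sum = 214.09625 µg/mL·h

AUC = 214 µg/mL·h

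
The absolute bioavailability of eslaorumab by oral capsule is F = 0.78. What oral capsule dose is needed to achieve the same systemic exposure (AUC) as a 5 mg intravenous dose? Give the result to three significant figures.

D_oral = 6.41 mg

For equal systemic exposure: F × D_ev = D_iv
D_ev = D_iv / F = 5 / 0.78 = 6.41026 mg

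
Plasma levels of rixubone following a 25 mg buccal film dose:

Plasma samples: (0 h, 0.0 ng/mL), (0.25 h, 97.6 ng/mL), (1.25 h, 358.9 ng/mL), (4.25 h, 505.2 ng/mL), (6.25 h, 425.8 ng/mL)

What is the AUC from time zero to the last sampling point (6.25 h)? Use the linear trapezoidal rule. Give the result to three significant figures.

Trapezoidal AUC_0→6.25:
  [0→0.25]: (0.0+97.6)/2 × 0.25 = 12.2
  [0.25→1.25]: (97.6+358.9)/2 × 1 = 228.25
  [1.25→4.25]: (358.9+505.2)/2 × 3 = 1296.15
  [4.25→6.25]: (505.2+425.8)/2 × 2 = 931.0
  Sum = 2467.6 ng/mL·h

AUC = 2470 ng/mL·h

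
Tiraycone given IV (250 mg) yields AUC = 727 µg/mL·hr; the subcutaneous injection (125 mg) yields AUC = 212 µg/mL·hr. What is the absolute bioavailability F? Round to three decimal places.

F = 0.583

F = (AUC_ev / D_ev) / (AUC_iv / D_iv)
  = (212/125) / (727/250)
  = 1.696 / 2.908 = 0.5832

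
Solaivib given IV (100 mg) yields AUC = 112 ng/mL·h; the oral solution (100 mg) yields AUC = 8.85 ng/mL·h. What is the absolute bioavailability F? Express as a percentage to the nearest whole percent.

F = 8%

F = (AUC_ev / D_ev) / (AUC_iv / D_iv)
  = (8.85/100) / (112/100)
  = 0.0885 / 1.12 = 0.0790
  = 7.90%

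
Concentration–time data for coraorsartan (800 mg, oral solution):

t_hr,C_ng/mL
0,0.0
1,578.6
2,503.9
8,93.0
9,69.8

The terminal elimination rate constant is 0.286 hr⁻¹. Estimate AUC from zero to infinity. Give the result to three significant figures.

AUC = 2950 ng/mL·hr

Trapezoidal AUC_0→9:
  [0→1]: (0.0+578.6)/2 × 1 = 289.3
  [1→2]: (578.6+503.9)/2 × 1 = 541.25
  [2→8]: (503.9+93.0)/2 × 6 = 1790.7
  [8→9]: (93.0+69.8)/2 × 1 = 81.4
  Sum = 2702.65 ng/mL·hr
Extrapolated tail: C_last / k_e = 69.8 / 0.286 = 244.056
AUC_0→∞ = 2702.65 + 244.056 = 2946.706 ng/mL·hr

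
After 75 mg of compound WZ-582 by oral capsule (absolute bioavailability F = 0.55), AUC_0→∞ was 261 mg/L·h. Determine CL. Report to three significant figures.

CL = F × Dose / AUC_0→∞
   = 0.55 × 75 / 261 = 0.158046 L/h

CL = 0.158 L/h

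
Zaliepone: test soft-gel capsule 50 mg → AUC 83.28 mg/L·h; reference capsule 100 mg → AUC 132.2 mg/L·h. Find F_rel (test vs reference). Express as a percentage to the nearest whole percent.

F_rel = (AUC_test/D_test) / (AUC_ref/D_ref)
      = (83.28/50) / (132.2/100)
      = 1.6656 / 1.322 = 1.2599 = 125.99%

F_rel = 126%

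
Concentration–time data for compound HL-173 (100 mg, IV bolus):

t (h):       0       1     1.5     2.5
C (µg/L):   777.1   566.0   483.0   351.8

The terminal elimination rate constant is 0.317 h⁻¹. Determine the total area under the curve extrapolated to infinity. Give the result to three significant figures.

Trapezoidal AUC_0→2.5:
  [0→1]: (777.1+566.0)/2 × 1 = 671.55
  [1→1.5]: (566.0+483.0)/2 × 0.5 = 262.25
  [1.5→2.5]: (483.0+351.8)/2 × 1 = 417.4
  Sum = 1351.2 µg/L·h
Extrapolated tail: C_last / k_e = 351.8 / 0.317 = 1109.779
AUC_0→∞ = 1351.2 + 1109.779 = 2460.979 µg/L·h

AUC = 2460 µg/L·h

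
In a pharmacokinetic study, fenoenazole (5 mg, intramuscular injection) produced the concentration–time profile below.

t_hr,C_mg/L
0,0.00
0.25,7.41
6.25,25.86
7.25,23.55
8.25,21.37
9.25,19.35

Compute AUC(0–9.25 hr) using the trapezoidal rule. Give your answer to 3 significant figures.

AUC = 168 mg/L·hr

Trapezoidal AUC_0→9.25:
  [0→0.25]: (0.00+7.41)/2 × 0.25 = 0.92625
  [0.25→6.25]: (7.41+25.86)/2 × 6 = 99.81
  [6.25→7.25]: (25.86+23.55)/2 × 1 = 24.705
  [7.25→8.25]: (23.55+21.37)/2 × 1 = 22.46
  [8.25→9.25]: (21.37+19.35)/2 × 1 = 20.36
  Sum = 168.26125 mg/L·hr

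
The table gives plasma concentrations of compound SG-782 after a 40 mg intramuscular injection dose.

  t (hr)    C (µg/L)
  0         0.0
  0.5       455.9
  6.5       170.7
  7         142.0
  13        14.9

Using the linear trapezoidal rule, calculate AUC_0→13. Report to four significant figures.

AUC = 2543 µg/L·hr

Trapezoidal AUC_0→13:
  [0→0.5]: (0.0+455.9)/2 × 0.5 = 113.975
  [0.5→6.5]: (455.9+170.7)/2 × 6 = 1879.8
  [6.5→7]: (170.7+142.0)/2 × 0.5 = 78.175
  [7→13]: (142.0+14.9)/2 × 6 = 470.7
  Sum = 2542.65 µg/L·hr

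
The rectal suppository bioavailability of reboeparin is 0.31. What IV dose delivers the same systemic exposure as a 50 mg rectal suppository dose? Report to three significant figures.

D_iv = 15.5 mg

Systemic exposure from an extravascular dose = F × D_ev, so the equivalent IV dose is F × D_ev.
D_iv = F × D_ev = 0.31 × 50 = 15.5 mg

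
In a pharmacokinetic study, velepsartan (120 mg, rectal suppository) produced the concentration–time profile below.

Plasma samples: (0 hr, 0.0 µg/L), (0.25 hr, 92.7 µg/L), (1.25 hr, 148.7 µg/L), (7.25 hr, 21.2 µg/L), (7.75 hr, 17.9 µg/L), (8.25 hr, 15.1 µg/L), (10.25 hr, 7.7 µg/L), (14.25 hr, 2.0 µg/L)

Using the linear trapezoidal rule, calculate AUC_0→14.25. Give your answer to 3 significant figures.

Trapezoidal AUC_0→14.25:
  [0→0.25]: (0.0+92.7)/2 × 0.25 = 11.5875
  [0.25→1.25]: (92.7+148.7)/2 × 1 = 120.7
  [1.25→7.25]: (148.7+21.2)/2 × 6 = 509.7
  [7.25→7.75]: (21.2+17.9)/2 × 0.5 = 9.775
  [7.75→8.25]: (17.9+15.1)/2 × 0.5 = 8.25
  [8.25→10.25]: (15.1+7.7)/2 × 2 = 22.8
  [10.25→14.25]: (7.7+2.0)/2 × 4 = 19.4
  Sum = 702.2125 µg/L·hr

AUC = 702 µg/L·hr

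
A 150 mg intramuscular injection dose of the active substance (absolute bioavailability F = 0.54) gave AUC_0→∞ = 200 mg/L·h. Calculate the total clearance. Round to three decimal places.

CL = 0.405 L/h

CL = F × Dose / AUC_0→∞
   = 0.54 × 150 / 200 = 0.405 L/h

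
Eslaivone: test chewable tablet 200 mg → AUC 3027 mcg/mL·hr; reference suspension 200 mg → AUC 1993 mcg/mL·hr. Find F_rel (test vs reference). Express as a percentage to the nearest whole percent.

F_rel = (AUC_test/D_test) / (AUC_ref/D_ref)
      = (3027/200) / (1993/200)
      = 15.135 / 9.965 = 1.5188 = 151.88%

F_rel = 152%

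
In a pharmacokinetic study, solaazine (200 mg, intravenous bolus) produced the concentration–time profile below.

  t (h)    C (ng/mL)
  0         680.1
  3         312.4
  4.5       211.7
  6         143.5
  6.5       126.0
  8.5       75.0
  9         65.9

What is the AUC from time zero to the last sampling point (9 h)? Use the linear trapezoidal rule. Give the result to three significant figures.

AUC = 2450 ng/mL·h

Trapezoidal AUC_0→9:
  [0→3]: (680.1+312.4)/2 × 3 = 1488.75
  [3→4.5]: (312.4+211.7)/2 × 1.5 = 393.075
  [4.5→6]: (211.7+143.5)/2 × 1.5 = 266.4
  [6→6.5]: (143.5+126.0)/2 × 0.5 = 67.375
  [6.5→8.5]: (126.0+75.0)/2 × 2 = 201.0
  [8.5→9]: (75.0+65.9)/2 × 0.5 = 35.225
  Sum = 2451.825 ng/mL·h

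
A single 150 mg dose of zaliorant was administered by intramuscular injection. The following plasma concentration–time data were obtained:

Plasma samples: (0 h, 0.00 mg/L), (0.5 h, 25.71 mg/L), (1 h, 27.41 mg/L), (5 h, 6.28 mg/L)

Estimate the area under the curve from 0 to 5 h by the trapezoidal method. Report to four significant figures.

AUC = 87.09 mg/L·h

Trapezoidal AUC_0→5:
  [0→0.5]: (0.00+25.71)/2 × 0.5 = 6.4275
  [0.5→1]: (25.71+27.41)/2 × 0.5 = 13.28
  [1→5]: (27.41+6.28)/2 × 4 = 67.38
  Sum = 87.0875 mg/L·h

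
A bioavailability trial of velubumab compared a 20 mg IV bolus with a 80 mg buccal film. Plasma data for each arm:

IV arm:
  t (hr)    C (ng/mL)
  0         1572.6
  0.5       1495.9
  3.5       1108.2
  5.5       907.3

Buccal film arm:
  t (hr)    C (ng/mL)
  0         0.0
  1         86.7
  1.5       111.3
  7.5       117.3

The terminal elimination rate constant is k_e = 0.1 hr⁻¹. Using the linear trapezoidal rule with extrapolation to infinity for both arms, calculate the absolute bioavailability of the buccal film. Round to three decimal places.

Trapezoidal AUC_0→5.5 (IV):
  [0→0.5]: (1572.6+1495.9)/2 × 0.5 = 767.125
  [0.5→3.5]: (1495.9+1108.2)/2 × 3 = 3906.15
  [3.5→5.5]: (1108.2+907.3)/2 × 2 = 2015.5
  Sum = 6688.775 ng/mL·hr
IV tail: 907.3/0.1 = 9073.000; AUC_iv,0→∞ = 6688.775 + 9073.000 = 15761.775 ng/mL·hr
Trapezoidal AUC_0→7.5 (buccal film):
  [0→1]: (0.0+86.7)/2 × 1 = 43.35
  [1→1.5]: (86.7+111.3)/2 × 0.5 = 49.5
  [1.5→7.5]: (111.3+117.3)/2 × 6 = 685.8
  Sum = 778.65 ng/mL·hr
buccal film tail: 117.3/0.1 = 1173.000; AUC_ev,0→∞ = 778.65 + 1173.000 = 1951.65 ng/mL·hr
F = (AUC_ev/D_ev)/(AUC_iv/D_iv) = (1951.65/80)/(15761.775/20) = 24.395625/788.08875 = 0.0310

F = 0.031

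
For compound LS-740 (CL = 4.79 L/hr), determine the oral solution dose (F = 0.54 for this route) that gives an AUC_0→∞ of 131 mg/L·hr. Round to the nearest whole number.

Dose = CL × AUC_0→∞ / F
     = 4.79 × 131 / 0.54 = 1162.02 mg

Dose = 1162 mg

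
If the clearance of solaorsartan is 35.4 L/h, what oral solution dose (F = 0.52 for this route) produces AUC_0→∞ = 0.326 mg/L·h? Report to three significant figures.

Dose = 22.2 mg

Dose = CL × AUC_0→∞ / F
     = 35.4 × 0.326 / 0.52 = 22.1931 mg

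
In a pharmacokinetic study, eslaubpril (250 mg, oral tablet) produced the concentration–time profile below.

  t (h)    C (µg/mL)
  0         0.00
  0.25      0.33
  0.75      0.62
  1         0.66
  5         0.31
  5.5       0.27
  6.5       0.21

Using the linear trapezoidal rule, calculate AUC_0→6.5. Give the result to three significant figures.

AUC = 2.76 µg/mL·h

Trapezoidal AUC_0→6.5:
  [0→0.25]: (0.00+0.33)/2 × 0.25 = 0.04125
  [0.25→0.75]: (0.33+0.62)/2 × 0.5 = 0.2375
  [0.75→1]: (0.62+0.66)/2 × 0.25 = 0.16
  [1→5]: (0.66+0.31)/2 × 4 = 1.94
  [5→5.5]: (0.31+0.27)/2 × 0.5 = 0.145
  [5.5→6.5]: (0.27+0.21)/2 × 1 = 0.24
  Sum = 2.76375 µg/mL·h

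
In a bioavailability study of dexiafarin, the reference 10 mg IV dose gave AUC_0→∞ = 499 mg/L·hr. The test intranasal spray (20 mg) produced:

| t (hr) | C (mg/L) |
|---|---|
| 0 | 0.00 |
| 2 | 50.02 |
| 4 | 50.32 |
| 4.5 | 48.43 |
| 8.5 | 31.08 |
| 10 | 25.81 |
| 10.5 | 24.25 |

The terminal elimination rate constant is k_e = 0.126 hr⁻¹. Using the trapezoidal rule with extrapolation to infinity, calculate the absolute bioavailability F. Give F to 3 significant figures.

F = 0.583

Trapezoidal AUC_0→10.5 (intranasal spray):
  [0→2]: (0.00+50.02)/2 × 2 = 50.02
  [2→4]: (50.02+50.32)/2 × 2 = 100.34
  [4→4.5]: (50.32+48.43)/2 × 0.5 = 24.6875
  [4.5→8.5]: (48.43+31.08)/2 × 4 = 159.02
  [8.5→10]: (31.08+25.81)/2 × 1.5 = 42.6675
  [10→10.5]: (25.81+24.25)/2 × 0.5 = 12.515
  Sum = 389.25 mg/L·hr
Tail: C_last/k_e = 24.25/0.126 = 192.460
AUC_0→∞ (intranasal spray) = 389.25 + 192.460 = 581.71 mg/L·hr
F = (AUC_ev/D_ev)/(AUC_iv/D_iv) = (581.71/20)/(499/10) = 29.0855/49.9 = 0.5829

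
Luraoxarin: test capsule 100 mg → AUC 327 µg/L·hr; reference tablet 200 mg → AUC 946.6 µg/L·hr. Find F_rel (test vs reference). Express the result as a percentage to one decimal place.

F_rel = 69.1%

F_rel = (AUC_test/D_test) / (AUC_ref/D_ref)
      = (327/100) / (946.6/200)
      = 3.27 / 4.733 = 0.6909 = 69.09%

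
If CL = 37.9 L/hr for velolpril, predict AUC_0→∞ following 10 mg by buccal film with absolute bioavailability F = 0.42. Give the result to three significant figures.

AUC = 0.111 mg/L·hr

AUC_0→∞ = F × Dose / CL
        = 0.42 × 10 / 37.9 = 0.110818 mg/L·hr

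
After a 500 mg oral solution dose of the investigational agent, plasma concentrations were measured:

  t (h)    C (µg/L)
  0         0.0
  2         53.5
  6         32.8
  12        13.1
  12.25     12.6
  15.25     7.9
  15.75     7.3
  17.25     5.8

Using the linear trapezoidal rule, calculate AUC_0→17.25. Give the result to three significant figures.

Trapezoidal AUC_0→17.25:
  [0→2]: (0.0+53.5)/2 × 2 = 53.5
  [2→6]: (53.5+32.8)/2 × 4 = 172.6
  [6→12]: (32.8+13.1)/2 × 6 = 137.7
  [12→12.25]: (13.1+12.6)/2 × 0.25 = 3.2125
  [12.25→15.25]: (12.6+7.9)/2 × 3 = 30.75
  [15.25→15.75]: (7.9+7.3)/2 × 0.5 = 3.8
  [15.75→17.25]: (7.3+5.8)/2 × 1.5 = 9.825
  Sum = 411.3875 µg/L·h

AUC = 411 µg/L·h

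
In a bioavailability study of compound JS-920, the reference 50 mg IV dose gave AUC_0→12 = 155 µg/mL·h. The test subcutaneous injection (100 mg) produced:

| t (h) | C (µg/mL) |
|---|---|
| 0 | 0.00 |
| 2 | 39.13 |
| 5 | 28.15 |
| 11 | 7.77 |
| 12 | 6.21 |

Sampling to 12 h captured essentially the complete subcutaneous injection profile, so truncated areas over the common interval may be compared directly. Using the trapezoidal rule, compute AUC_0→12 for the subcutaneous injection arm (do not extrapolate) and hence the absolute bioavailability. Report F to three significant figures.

Trapezoidal AUC_0→12 (subcutaneous injection):
  [0→2]: (0.00+39.13)/2 × 2 = 39.13
  [2→5]: (39.13+28.15)/2 × 3 = 100.92
  [5→11]: (28.15+7.77)/2 × 6 = 107.76
  [11→12]: (7.77+6.21)/2 × 1 = 6.99
  Sum = 254.8 µg/mL·h
F = (AUC_ev/D_ev)/(AUC_iv/D_iv) = (254.8/100)/(155/50) = 2.548/3.1 = 0.8219

F = 0.822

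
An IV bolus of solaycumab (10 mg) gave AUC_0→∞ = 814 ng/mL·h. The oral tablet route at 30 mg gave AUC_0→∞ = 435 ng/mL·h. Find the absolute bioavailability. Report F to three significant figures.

F = 0.178

F = (AUC_ev / D_ev) / (AUC_iv / D_iv)
  = (435/30) / (814/10)
  = 14.5 / 81.4 = 0.1781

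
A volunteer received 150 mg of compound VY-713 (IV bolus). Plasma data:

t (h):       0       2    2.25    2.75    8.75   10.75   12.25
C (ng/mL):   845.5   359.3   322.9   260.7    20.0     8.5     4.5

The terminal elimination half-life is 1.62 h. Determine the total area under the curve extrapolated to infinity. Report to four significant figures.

AUC = 2327 ng/mL·h

Trapezoidal AUC_0→12.25:
  [0→2]: (845.5+359.3)/2 × 2 = 1204.8
  [2→2.25]: (359.3+322.9)/2 × 0.25 = 85.275
  [2.25→2.75]: (322.9+260.7)/2 × 0.5 = 145.9
  [2.75→8.75]: (260.7+20.0)/2 × 6 = 842.1
  [8.75→10.75]: (20.0+8.5)/2 × 2 = 28.5
  [10.75→12.25]: (8.5+4.5)/2 × 1.5 = 9.75
  Sum = 2316.325 ng/mL·h
k_e = ln2 / t½ = 0.693147 / 1.62 = 0.4279 h^-1
Extrapolated tail: C_last / k_e = 4.5 / 0.4279 = 10.516
AUC_0→∞ = 2316.325 + 10.516 = 2326.841 ng/mL·h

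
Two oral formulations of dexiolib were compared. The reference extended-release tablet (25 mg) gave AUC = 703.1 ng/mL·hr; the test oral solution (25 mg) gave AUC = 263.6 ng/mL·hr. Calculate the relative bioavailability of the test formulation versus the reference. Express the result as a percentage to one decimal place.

F_rel = 37.5%

F_rel = (AUC_test/D_test) / (AUC_ref/D_ref)
      = (263.6/25) / (703.1/25)
      = 10.544 / 28.124 = 0.3749 = 37.49%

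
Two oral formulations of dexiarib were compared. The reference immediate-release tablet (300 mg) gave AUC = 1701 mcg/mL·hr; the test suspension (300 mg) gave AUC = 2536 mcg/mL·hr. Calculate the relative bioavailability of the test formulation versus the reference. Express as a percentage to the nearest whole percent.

F_rel = 149%

F_rel = (AUC_test/D_test) / (AUC_ref/D_ref)
      = (2536/300) / (1701/300)
      = 8.45333 / 5.67 = 1.4909 = 149.09%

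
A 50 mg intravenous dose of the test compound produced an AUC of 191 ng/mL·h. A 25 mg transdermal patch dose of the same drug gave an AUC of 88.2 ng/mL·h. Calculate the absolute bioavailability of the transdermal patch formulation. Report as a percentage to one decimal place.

F = 92.4%

F = (AUC_ev / D_ev) / (AUC_iv / D_iv)
  = (88.2/25) / (191/50)
  = 3.528 / 3.82 = 0.9236
  = 92.36%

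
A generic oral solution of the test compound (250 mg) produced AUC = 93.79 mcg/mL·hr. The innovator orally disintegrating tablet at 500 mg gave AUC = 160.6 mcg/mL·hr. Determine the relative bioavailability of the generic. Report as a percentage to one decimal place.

F_rel = (AUC_test/D_test) / (AUC_ref/D_ref)
      = (93.79/250) / (160.6/500)
      = 0.37516 / 0.3212 = 1.1680 = 116.80%

F_rel = 116.8%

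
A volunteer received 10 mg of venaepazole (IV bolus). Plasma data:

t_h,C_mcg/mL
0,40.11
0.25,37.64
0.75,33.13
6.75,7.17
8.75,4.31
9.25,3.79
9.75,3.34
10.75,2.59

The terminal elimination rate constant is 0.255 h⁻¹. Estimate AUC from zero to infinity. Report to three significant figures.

Trapezoidal AUC_0→10.75:
  [0→0.25]: (40.11+37.64)/2 × 0.25 = 9.71875
  [0.25→0.75]: (37.64+33.13)/2 × 0.5 = 17.6925
  [0.75→6.75]: (33.13+7.17)/2 × 6 = 120.9
  [6.75→8.75]: (7.17+4.31)/2 × 2 = 11.48
  [8.75→9.25]: (4.31+3.79)/2 × 0.5 = 2.025
  [9.25→9.75]: (3.79+3.34)/2 × 0.5 = 1.7825
  [9.75→10.75]: (3.34+2.59)/2 × 1 = 2.965
  Sum = 166.56375 mcg/mL·h
Extrapolated tail: C_last / k_e = 2.59 / 0.255 = 10.157
AUC_0→∞ = 166.56375 + 10.157 = 176.72075 mcg/mL·h

AUC = 177 mcg/mL·h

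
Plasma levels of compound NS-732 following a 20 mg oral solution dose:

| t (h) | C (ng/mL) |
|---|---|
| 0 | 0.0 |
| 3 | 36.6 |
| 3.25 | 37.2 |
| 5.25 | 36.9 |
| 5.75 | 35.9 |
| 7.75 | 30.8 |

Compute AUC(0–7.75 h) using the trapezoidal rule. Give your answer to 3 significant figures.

AUC = 223 ng/mL·h

Trapezoidal AUC_0→7.75:
  [0→3]: (0.0+36.6)/2 × 3 = 54.9
  [3→3.25]: (36.6+37.2)/2 × 0.25 = 9.225
  [3.25→5.25]: (37.2+36.9)/2 × 2 = 74.1
  [5.25→5.75]: (36.9+35.9)/2 × 0.5 = 18.2
  [5.75→7.75]: (35.9+30.8)/2 × 2 = 66.7
  Sum = 223.125 ng/mL·h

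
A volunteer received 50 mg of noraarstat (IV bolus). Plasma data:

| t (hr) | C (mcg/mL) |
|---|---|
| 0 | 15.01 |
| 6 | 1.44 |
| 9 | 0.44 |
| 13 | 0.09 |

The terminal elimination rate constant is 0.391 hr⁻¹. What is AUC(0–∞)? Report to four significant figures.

Trapezoidal AUC_0→13:
  [0→6]: (15.01+1.44)/2 × 6 = 49.35
  [6→9]: (1.44+0.44)/2 × 3 = 2.82
  [9→13]: (0.44+0.09)/2 × 4 = 1.06
  Sum = 53.23 mcg/mL·hr
Extrapolated tail: C_last / k_e = 0.09 / 0.391 = 0.230
AUC_0→∞ = 53.23 + 0.230 = 53.46 mcg/mL·hr

AUC = 53.46 mcg/mL·hr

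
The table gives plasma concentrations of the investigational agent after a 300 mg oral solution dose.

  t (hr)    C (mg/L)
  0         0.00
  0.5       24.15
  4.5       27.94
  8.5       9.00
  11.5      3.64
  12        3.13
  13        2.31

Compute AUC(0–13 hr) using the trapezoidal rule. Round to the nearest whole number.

AUC = 207 mg/L·hr

Trapezoidal AUC_0→13:
  [0→0.5]: (0.00+24.15)/2 × 0.5 = 6.0375
  [0.5→4.5]: (24.15+27.94)/2 × 4 = 104.18
  [4.5→8.5]: (27.94+9.00)/2 × 4 = 73.88
  [8.5→11.5]: (9.00+3.64)/2 × 3 = 18.96
  [11.5→12]: (3.64+3.13)/2 × 0.5 = 1.6925
  [12→13]: (3.13+2.31)/2 × 1 = 2.72
  Sum = 207.47 mg/L·hr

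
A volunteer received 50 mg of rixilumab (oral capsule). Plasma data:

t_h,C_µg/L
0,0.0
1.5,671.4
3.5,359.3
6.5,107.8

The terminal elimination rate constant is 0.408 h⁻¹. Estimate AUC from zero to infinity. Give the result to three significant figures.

AUC = 2500 µg/L·h

Trapezoidal AUC_0→6.5:
  [0→1.5]: (0.0+671.4)/2 × 1.5 = 503.55
  [1.5→3.5]: (671.4+359.3)/2 × 2 = 1030.7
  [3.5→6.5]: (359.3+107.8)/2 × 3 = 700.65
  Sum = 2234.9 µg/L·h
Extrapolated tail: C_last / k_e = 107.8 / 0.408 = 264.216
AUC_0→∞ = 2234.9 + 264.216 = 2499.116 µg/L·h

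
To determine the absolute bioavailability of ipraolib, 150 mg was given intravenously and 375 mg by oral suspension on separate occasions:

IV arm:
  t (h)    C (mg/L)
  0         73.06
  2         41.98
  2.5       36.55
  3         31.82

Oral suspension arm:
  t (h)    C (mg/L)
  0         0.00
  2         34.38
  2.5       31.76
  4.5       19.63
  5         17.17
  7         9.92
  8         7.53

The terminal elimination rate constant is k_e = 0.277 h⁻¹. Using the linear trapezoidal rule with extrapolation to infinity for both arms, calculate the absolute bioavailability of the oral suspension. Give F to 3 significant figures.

Trapezoidal AUC_0→3 (IV):
  [0→2]: (73.06+41.98)/2 × 2 = 115.04
  [2→2.5]: (41.98+36.55)/2 × 0.5 = 19.6325
  [2.5→3]: (36.55+31.82)/2 × 0.5 = 17.0925
  Sum = 151.765 mg/L·h
IV tail: 31.82/0.277 = 114.874; AUC_iv,0→∞ = 151.765 + 114.874 = 266.639 mg/L·h
Trapezoidal AUC_0→8 (oral suspension):
  [0→2]: (0.00+34.38)/2 × 2 = 34.38
  [2→2.5]: (34.38+31.76)/2 × 0.5 = 16.535
  [2.5→4.5]: (31.76+19.63)/2 × 2 = 51.39
  [4.5→5]: (19.63+17.17)/2 × 0.5 = 9.2
  [5→7]: (17.17+9.92)/2 × 2 = 27.09
  [7→8]: (9.92+7.53)/2 × 1 = 8.725
  Sum = 147.32 mg/L·h
oral suspension tail: 7.53/0.277 = 27.184; AUC_ev,0→∞ = 147.32 + 27.184 = 174.504 mg/L·h
F = (AUC_ev/D_ev)/(AUC_iv/D_iv) = (174.504/375)/(266.639/150) = 0.465344/1.77759 = 0.2618

F = 0.262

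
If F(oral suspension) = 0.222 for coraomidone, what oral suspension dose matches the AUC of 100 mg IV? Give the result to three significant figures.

D_oral = 450 mg

For equal systemic exposure: F × D_ev = D_iv
D_ev = D_iv / F = 100 / 0.222 = 450.45 mg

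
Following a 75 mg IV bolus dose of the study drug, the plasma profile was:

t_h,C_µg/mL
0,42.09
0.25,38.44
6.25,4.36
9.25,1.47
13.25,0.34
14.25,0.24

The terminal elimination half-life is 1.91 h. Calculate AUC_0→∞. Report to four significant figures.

Trapezoidal AUC_0→14.25:
  [0→0.25]: (42.09+38.44)/2 × 0.25 = 10.06625
  [0.25→6.25]: (38.44+4.36)/2 × 6 = 128.4
  [6.25→9.25]: (4.36+1.47)/2 × 3 = 8.745
  [9.25→13.25]: (1.47+0.34)/2 × 4 = 3.62
  [13.25→14.25]: (0.34+0.24)/2 × 1 = 0.29
  Sum = 151.12125 µg/mL·h
k_e = ln2 / t½ = 0.693147 / 1.91 = 0.3629 h^-1
Extrapolated tail: C_last / k_e = 0.24 / 0.3629 = 0.661
AUC_0→∞ = 151.12125 + 0.661 = 151.78225 µg/mL·h

AUC = 151.8 µg/mL·h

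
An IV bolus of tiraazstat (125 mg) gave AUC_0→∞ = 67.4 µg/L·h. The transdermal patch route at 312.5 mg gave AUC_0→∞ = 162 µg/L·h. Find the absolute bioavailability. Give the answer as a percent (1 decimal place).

F = (AUC_ev / D_ev) / (AUC_iv / D_iv)
  = (162/312.5) / (67.4/125)
  = 0.5184 / 0.5392 = 0.9614
  = 96.14%

F = 96.1%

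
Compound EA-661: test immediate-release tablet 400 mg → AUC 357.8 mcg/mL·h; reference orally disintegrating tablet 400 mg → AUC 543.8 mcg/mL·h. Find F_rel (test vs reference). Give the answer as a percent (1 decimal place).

F_rel = 65.8%

F_rel = (AUC_test/D_test) / (AUC_ref/D_ref)
      = (357.8/400) / (543.8/400)
      = 0.8945 / 1.3595 = 0.6580 = 65.80%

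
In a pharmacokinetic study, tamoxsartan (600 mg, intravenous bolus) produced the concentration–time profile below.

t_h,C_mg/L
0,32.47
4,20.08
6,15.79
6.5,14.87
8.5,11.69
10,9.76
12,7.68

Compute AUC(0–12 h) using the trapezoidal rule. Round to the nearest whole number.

Trapezoidal AUC_0→12:
  [0→4]: (32.47+20.08)/2 × 4 = 105.1
  [4→6]: (20.08+15.79)/2 × 2 = 35.87
  [6→6.5]: (15.79+14.87)/2 × 0.5 = 7.665
  [6.5→8.5]: (14.87+11.69)/2 × 2 = 26.56
  [8.5→10]: (11.69+9.76)/2 × 1.5 = 16.0875
  [10→12]: (9.76+7.68)/2 × 2 = 17.44
  Sum = 208.7225 mg/L·h

AUC = 209 mg/L·h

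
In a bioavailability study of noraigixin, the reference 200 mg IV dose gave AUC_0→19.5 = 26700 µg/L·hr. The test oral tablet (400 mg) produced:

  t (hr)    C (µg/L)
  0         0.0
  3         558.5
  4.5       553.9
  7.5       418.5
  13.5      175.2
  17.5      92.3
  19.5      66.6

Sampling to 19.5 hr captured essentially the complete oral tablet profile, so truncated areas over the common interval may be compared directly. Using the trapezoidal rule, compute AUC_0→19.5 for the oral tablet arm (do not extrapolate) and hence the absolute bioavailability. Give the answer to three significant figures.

Trapezoidal AUC_0→19.5 (oral tablet):
  [0→3]: (0.0+558.5)/2 × 3 = 837.75
  [3→4.5]: (558.5+553.9)/2 × 1.5 = 834.3
  [4.5→7.5]: (553.9+418.5)/2 × 3 = 1458.6
  [7.5→13.5]: (418.5+175.2)/2 × 6 = 1781.1
  [13.5→17.5]: (175.2+92.3)/2 × 4 = 535.0
  [17.5→19.5]: (92.3+66.6)/2 × 2 = 158.9
  Sum = 5605.65 µg/L·hr
F = (AUC_ev/D_ev)/(AUC_iv/D_iv) = (5605.65/400)/(26700/200) = 14.014125/133.5 = 0.1050

F = 0.105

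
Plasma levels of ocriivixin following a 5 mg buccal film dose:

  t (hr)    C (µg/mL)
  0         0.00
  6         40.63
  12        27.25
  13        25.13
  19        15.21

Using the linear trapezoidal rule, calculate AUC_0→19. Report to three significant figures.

AUC = 473 µg/mL·hr

Trapezoidal AUC_0→19:
  [0→6]: (0.00+40.63)/2 × 6 = 121.89
  [6→12]: (40.63+27.25)/2 × 6 = 203.64
  [12→13]: (27.25+25.13)/2 × 1 = 26.19
  [13→19]: (25.13+15.21)/2 × 6 = 121.02
  Sum = 472.74 µg/mL·hr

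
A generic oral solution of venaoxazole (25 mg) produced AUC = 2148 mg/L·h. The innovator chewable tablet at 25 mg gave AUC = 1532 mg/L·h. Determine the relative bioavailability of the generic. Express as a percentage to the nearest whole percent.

F_rel = 140%

F_rel = (AUC_test/D_test) / (AUC_ref/D_ref)
      = (2148/25) / (1532/25)
      = 85.92 / 61.28 = 1.4021 = 140.21%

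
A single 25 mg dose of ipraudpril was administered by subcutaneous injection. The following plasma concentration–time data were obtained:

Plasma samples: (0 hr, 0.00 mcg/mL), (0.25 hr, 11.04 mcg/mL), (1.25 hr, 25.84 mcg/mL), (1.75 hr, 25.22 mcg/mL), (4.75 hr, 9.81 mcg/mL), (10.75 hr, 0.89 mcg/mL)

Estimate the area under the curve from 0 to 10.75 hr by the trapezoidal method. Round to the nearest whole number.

Trapezoidal AUC_0→10.75:
  [0→0.25]: (0.00+11.04)/2 × 0.25 = 1.38
  [0.25→1.25]: (11.04+25.84)/2 × 1 = 18.44
  [1.25→1.75]: (25.84+25.22)/2 × 0.5 = 12.765
  [1.75→4.75]: (25.22+9.81)/2 × 3 = 52.545
  [4.75→10.75]: (9.81+0.89)/2 × 6 = 32.1
  Sum = 117.23 mcg/mL·hr

AUC = 117 mcg/mL·hr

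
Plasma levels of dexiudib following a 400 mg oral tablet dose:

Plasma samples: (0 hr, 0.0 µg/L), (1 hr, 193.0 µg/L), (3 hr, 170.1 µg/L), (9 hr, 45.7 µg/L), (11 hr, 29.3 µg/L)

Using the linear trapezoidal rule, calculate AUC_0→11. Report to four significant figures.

AUC = 1182 µg/L·hr

Trapezoidal AUC_0→11:
  [0→1]: (0.0+193.0)/2 × 1 = 96.5
  [1→3]: (193.0+170.1)/2 × 2 = 363.1
  [3→9]: (170.1+45.7)/2 × 6 = 647.4
  [9→11]: (45.7+29.3)/2 × 2 = 75.0
  Sum = 1182.0 µg/L·hr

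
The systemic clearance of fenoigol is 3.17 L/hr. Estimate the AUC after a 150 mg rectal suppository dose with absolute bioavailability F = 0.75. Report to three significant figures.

AUC = 35.5 mg/L·hr

AUC_0→∞ = F × Dose / CL
        = 0.75 × 150 / 3.17 = 35.489 mg/L·hr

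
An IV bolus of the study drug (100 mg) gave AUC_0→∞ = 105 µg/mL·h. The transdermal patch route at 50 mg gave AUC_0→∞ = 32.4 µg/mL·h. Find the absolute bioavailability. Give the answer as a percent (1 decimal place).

F = 61.7%

F = (AUC_ev / D_ev) / (AUC_iv / D_iv)
  = (32.4/50) / (105/100)
  = 0.648 / 1.05 = 0.6171
  = 61.71%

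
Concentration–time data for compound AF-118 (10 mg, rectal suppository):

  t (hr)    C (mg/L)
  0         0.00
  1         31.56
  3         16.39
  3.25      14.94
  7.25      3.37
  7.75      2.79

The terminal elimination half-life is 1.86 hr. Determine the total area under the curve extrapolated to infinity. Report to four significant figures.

AUC = 113.3 mg/L·hr

Trapezoidal AUC_0→7.75:
  [0→1]: (0.00+31.56)/2 × 1 = 15.78
  [1→3]: (31.56+16.39)/2 × 2 = 47.95
  [3→3.25]: (16.39+14.94)/2 × 0.25 = 3.91625
  [3.25→7.25]: (14.94+3.37)/2 × 4 = 36.62
  [7.25→7.75]: (3.37+2.79)/2 × 0.5 = 1.54
  Sum = 105.80625 mg/L·hr
k_e = ln2 / t½ = 0.693147 / 1.86 = 0.3727 hr^-1
Extrapolated tail: C_last / k_e = 2.79 / 0.3727 = 7.486
AUC_0→∞ = 105.80625 + 7.486 = 113.29225 mg/L·hr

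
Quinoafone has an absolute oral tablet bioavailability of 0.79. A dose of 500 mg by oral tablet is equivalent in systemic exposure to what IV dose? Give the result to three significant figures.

Systemic exposure from an extravascular dose = F × D_ev, so the equivalent IV dose is F × D_ev.
D_iv = F × D_ev = 0.79 × 500 = 395 mg

D_iv = 395 mg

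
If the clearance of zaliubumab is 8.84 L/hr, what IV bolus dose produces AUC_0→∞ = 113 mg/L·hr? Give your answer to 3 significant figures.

Dose = 999 mg

Dose_iv = CL × AUC_0→∞
     = 8.84 × 113 = 998.92 mg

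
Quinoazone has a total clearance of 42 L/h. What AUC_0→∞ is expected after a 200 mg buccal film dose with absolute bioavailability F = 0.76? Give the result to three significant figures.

AUC = 3.62 mg/L·h

AUC_0→∞ = F × Dose / CL
        = 0.76 × 200 / 42 = 3.61905 mg/L·h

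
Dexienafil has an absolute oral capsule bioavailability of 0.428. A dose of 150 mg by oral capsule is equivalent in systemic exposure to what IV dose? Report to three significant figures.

Systemic exposure from an extravascular dose = F × D_ev, so the equivalent IV dose is F × D_ev.
D_iv = F × D_ev = 0.428 × 150 = 64.2 mg

D_iv = 64.2 mg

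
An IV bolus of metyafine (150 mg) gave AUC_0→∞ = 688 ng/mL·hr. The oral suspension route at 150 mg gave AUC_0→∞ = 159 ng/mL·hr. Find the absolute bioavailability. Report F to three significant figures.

F = (AUC_ev / D_ev) / (AUC_iv / D_iv)
  = (159/150) / (688/150)
  = 1.06 / 4.58667 = 0.2311

F = 0.231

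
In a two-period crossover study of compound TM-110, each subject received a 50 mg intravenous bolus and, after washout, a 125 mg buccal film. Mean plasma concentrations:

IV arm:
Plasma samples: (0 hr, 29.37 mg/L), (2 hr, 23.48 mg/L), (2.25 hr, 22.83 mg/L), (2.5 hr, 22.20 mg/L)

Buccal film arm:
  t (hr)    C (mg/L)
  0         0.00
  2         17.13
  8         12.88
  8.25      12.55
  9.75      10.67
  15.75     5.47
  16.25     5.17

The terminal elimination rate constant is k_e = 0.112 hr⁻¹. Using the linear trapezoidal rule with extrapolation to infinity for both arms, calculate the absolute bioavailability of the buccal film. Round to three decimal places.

F = 0.343

Trapezoidal AUC_0→2.5 (IV):
  [0→2]: (29.37+23.48)/2 × 2 = 52.85
  [2→2.25]: (23.48+22.83)/2 × 0.25 = 5.78875
  [2.25→2.5]: (22.83+22.20)/2 × 0.25 = 5.62875
  Sum = 64.2675 mg/L·hr
IV tail: 22.20/0.112 = 198.214; AUC_iv,0→∞ = 64.2675 + 198.214 = 262.4815 mg/L·hr
Trapezoidal AUC_0→16.25 (buccal film):
  [0→2]: (0.00+17.13)/2 × 2 = 17.13
  [2→8]: (17.13+12.88)/2 × 6 = 90.03
  [8→8.25]: (12.88+12.55)/2 × 0.25 = 3.17875
  [8.25→9.75]: (12.55+10.67)/2 × 1.5 = 17.415
  [9.75→15.75]: (10.67+5.47)/2 × 6 = 48.42
  [15.75→16.25]: (5.47+5.17)/2 × 0.5 = 2.66
  Sum = 178.83375 mg/L·hr
buccal film tail: 5.17/0.112 = 46.161; AUC_ev,0→∞ = 178.83375 + 46.161 = 224.99475 mg/L·hr
F = (AUC_ev/D_ev)/(AUC_iv/D_iv) = (224.99475/125)/(262.4815/50) = 1.799958/5.24963 = 0.3429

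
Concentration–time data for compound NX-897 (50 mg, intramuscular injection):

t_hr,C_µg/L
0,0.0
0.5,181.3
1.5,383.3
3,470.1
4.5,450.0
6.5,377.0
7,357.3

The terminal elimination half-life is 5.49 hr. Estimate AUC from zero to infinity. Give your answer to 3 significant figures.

Trapezoidal AUC_0→7:
  [0→0.5]: (0.0+181.3)/2 × 0.5 = 45.325
  [0.5→1.5]: (181.3+383.3)/2 × 1 = 282.3
  [1.5→3]: (383.3+470.1)/2 × 1.5 = 640.05
  [3→4.5]: (470.1+450.0)/2 × 1.5 = 690.075
  [4.5→6.5]: (450.0+377.0)/2 × 2 = 827.0
  [6.5→7]: (377.0+357.3)/2 × 0.5 = 183.575
  Sum = 2668.325 µg/L·hr
k_e = ln2 / t½ = 0.693147 / 5.49 = 0.1263 hr^-1
Extrapolated tail: C_last / k_e = 357.3 / 0.1263 = 2828.979
AUC_0→∞ = 2668.325 + 2828.979 = 5497.304 µg/L·hr

AUC = 5500 µg/L·hr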